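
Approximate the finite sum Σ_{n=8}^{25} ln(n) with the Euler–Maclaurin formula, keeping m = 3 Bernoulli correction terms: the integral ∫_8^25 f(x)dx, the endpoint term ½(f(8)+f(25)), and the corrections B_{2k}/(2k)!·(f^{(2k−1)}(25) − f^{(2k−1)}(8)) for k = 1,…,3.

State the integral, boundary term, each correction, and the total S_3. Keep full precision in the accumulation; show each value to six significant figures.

S_3 ≈ 49.4784

∫_8^25 ln(x) dx evaluates to 46.8364.
Boundary: ½(f(8) + f(25)) = ½(2.07944 + 3.21888) = 2.64916.
So far: 49.4855.
k=1: B_{2}/(2)! × [f^{(1)}(25) − f^{(1)}(8)] = 1/12 × (0.0400000 − 0.125000) = -0.00708333.
Running total after k=1: 49.4784.
k=2: B_{4}/(4)! × [f^{(3)}(25) − f^{(3)}(8)] = −1/720 × (0.000128000 − 0.00390625) = 5.24757e-06.
Running total after k=2: 49.4784.
k=3: B_{6}/(6)! × [f^{(5)}(25) − f^{(5)}(8)] = 1/30240 × (2.45760e-06 − 0.000732422) = -2.41390e-08.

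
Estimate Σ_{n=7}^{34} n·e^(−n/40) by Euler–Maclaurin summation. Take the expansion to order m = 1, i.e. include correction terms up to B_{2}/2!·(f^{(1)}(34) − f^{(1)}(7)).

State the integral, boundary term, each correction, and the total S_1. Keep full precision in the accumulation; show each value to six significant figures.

Integral: ∫_7^34 x·e^(−x/40) dx = 313.031.
½[f(7) + f(34)] = ½[5.87620 + 14.5321] = 10.2042.
So far: 323.235.
k=1: B_{2}/(2)! × [f^{(1)}(34) − f^{(1)}(7)] = 1/12 × (0.0641122 − 0.692552) = -0.0523700.

S_1 ≈ 323.183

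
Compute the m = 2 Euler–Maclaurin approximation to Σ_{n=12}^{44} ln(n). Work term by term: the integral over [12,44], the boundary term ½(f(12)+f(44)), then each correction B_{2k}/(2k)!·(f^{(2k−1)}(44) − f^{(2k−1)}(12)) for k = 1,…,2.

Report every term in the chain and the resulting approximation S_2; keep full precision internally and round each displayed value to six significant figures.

The integral term ∫_12^44 ln(x) dx = 104.685.
½[f(12) + f(44)] = ½[2.48491 + 3.78419] = 3.13455.
Running total after boundary: 107.820.
Order-1 term: 1/12 · (0.0227273 − 0.0833333) = -0.00505051.
Partial sum through k=1: 107.815.
Order-2 term: −1/720 · (2.34786e-05 − 0.00115741) = 1.57490e-06.

S_2 ≈ 107.815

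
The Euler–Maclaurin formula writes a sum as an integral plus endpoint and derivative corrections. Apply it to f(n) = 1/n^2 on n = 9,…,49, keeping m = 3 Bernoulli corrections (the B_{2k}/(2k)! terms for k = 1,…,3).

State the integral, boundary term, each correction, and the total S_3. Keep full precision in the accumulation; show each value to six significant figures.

The integral term ∫_9^49 1/x^2 dx = 0.0907029.
Endpoint term: (f(9) + f(49))/2 = (0.0123457 + 0.000416493)/2 = 0.00638109.
Running total after boundary: 0.0970840.
Order-1 term: 1/12 · (-1.69997e-05 − (-0.00274348)) = 0.000227207.
After k=1: 0.0973112.
Order-2 term: −1/720 · (-8.49632e-08 − (-0.000406442)) = -5.64385e-07.
After k=2: 0.0973107.
Order-3 term: 1/30240 · (-1.06160e-09 − (-0.000150534)) = 4.97794e-09.

S_3 ≈ 0.0973107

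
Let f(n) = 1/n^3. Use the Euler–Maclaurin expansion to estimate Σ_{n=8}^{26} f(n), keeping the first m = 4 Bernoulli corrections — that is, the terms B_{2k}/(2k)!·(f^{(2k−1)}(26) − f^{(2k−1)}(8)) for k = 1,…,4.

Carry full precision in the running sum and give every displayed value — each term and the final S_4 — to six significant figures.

Integral: ∫_8^26 1/x^3 dx = 0.00707286.
Endpoint term: (f(8) + f(26))/2 = (0.00195312 + 5.68958e-05)/2 = 0.00100501.
Running total after boundary: 0.00807787.
k=1: B_{2}/(2)! × [f^{(1)}(26) − f^{(1)}(8)] = 1/12 × (-6.56490e-06 − (-0.000732422)) = 6.04881e-05.
After k=1: 0.00813835.
k=2: B_{4}/(4)! × [f^{(3)}(26) − f^{(3)}(8)] = −1/720 × (-1.94228e-07 − (-0.000228882)) = -3.17622e-07.
After k=2: 0.00813804.
k=3: B_{6}/(6)! × [f^{(5)}(26) − f^{(5)}(8)] = 1/30240 × (-1.20674e-08 − (-0.000150204)) = 4.96665e-09.
After k=3: 0.00813804.
k=4: B_{8}/(8)! × [f^{(7)}(26) − f^{(7)}(8)] = −1/1209600 × (-1.28529e-09 − (-0.000168979)) = -1.39697e-10.

S_4 ≈ 0.00813804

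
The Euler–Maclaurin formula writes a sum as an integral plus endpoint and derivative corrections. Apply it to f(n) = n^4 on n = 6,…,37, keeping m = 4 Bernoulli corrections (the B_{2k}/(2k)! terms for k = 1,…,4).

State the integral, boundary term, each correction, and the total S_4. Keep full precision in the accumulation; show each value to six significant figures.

Integral: ∫_6^37 x^4 dx = 1.38672e+07.
Endpoint term: (f(6) + f(37))/2 = (1296.00 + 1.87416e+06)/2 = 937728.
So far: 1.48050e+07.
Correction k=1: B_{2}/2! · (f^{(1)}(37) − f^{(1)}(6)) = 1/12 · (202612 − 864.000) = 16812.3.
After k=1: 1.48218e+07.
Correction k=2: B_{4}/4! · (f^{(3)}(37) − f^{(3)}(6)) = −1/720 · (888.000 − 144.000) = -1.03333.
After k=2: 1.48218e+07.
Correction k=3: B_{6}/6! · (f^{(5)}(37) − f^{(5)}(6)) = 1/30240 · (0.00000 − 0.00000) = 0.00000.
After k=3: 1.48218e+07.
Correction k=4: B_{8}/8! · (f^{(7)}(37) − f^{(7)}(6)) = −1/1209600 · (0.00000 − 0.00000) = 0.00000.

S_4 ≈ 1.48218e+07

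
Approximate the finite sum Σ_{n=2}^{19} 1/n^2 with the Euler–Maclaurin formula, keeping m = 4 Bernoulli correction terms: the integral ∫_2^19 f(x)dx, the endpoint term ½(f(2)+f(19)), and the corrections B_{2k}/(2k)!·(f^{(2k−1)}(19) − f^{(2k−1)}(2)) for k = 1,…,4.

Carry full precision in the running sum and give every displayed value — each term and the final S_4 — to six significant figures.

The integral term ∫_2^19 1/x^2 dx = 0.447368.
Boundary: ½(f(2) + f(19)) = ½(0.250000 + 0.00277008) = 0.126385.
Integral + boundary = 0.573753.
k=1: B_{2}/(2)! × [f^{(1)}(19) − f^{(1)}(2)] = 1/12 × (-0.000291588 − (-0.250000)) = 0.0208090.
Partial sum through k=1: 0.594562.
k=2: B_{4}/(4)! × [f^{(3)}(19) − f^{(3)}(2)] = −1/720 × (-9.69267e-06 − (-0.750000)) = -0.00104165.
Partial sum through k=2: 0.593521.
k=3: B_{6}/(6)! × [f^{(5)}(19) − f^{(5)}(2)] = 1/30240 × (-8.05485e-07 − (-5.62500)) = 0.000186012.
Partial sum through k=3: 0.593707.
k=4: B_{8}/(8)! × [f^{(7)}(19) − f^{(7)}(2)] = −1/1209600 × (-1.24951e-07 − (-78.7500)) = -6.51042e-05.

S_4 ≈ 0.593642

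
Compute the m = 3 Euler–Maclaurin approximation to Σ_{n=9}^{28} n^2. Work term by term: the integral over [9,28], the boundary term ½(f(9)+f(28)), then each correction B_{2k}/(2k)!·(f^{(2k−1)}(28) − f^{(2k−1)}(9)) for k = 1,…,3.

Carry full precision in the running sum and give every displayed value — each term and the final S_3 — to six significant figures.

S_3 ≈ 7510.00

∫_9^28 x^2 dx evaluates to 7074.33.
Boundary: ½(f(9) + f(28)) = ½(81.0000 + 784.000) = 432.500.
So far: 7506.83.
k=1: B_{2}/(2)! × [f^{(1)}(28) − f^{(1)}(9)] = 1/12 × (56.0000 − 18.0000) = 3.16667.
Partial sum through k=1: 7510.00.
k=2: B_{4}/(4)! × [f^{(3)}(28) − f^{(3)}(9)] = −1/720 × (0.00000 − 0.00000) = 0.00000.
Partial sum through k=2: 7510.00.
k=3: B_{6}/(6)! × [f^{(5)}(28) − f^{(5)}(9)] = 1/30240 × (0.00000 − 0.00000) = 0.00000.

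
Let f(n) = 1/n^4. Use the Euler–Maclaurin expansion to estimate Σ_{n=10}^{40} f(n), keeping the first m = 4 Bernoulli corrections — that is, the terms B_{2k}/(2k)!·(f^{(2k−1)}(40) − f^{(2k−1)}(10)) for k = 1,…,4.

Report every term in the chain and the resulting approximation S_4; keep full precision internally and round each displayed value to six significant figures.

The integral term ∫_10^40 1/x^4 dx = 0.000328125.
Boundary: ½(f(10) + f(40)) = ½(0.000100000 + 3.90625e-07) = 5.01953e-05.
So far: 0.000378320.
Correction k=1: B_{2}/2! · (f^{(1)}(40) − f^{(1)}(10)) = 1/12 · (-3.90625e-08 − (-4.00000e-05)) = 3.33008e-06.
Partial sum through k=1: 0.000381650.
Correction k=2: B_{4}/4! · (f^{(3)}(40) − f^{(3)}(10)) = −1/720 · (-7.32422e-10 − (-1.20000e-05)) = -1.66656e-08.
Partial sum through k=2: 0.000381634.
Correction k=3: B_{6}/6! · (f^{(5)}(40) − f^{(5)}(10)) = 1/30240 · (-2.56348e-11 − (-6.72000e-06)) = 2.22221e-10.
Partial sum through k=3: 0.000381634.
Correction k=4: B_{8}/8! · (f^{(7)}(40) − f^{(7)}(10)) = −1/1209600 · (-1.44196e-12 − (-6.04800e-06)) = -5.00000e-12.

S_4 ≈ 0.000381634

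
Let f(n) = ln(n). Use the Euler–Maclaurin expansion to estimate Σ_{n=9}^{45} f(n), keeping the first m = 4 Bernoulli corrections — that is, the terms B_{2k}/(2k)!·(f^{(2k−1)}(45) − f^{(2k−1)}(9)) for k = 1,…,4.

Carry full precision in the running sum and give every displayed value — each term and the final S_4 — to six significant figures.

S_4 ≈ 118.519

Integral: ∫_9^45 ln(x) dx = 115.525.
½[f(9) + f(45)] = ½[2.19722 + 3.80666] = 3.00194.
Running total after boundary: 118.527.
Correction k=1: B_{2}/2! · (f^{(1)}(45) − f^{(1)}(9)) = 1/12 · (0.0222222 − 0.111111) = -0.00740741.
Partial sum through k=1: 118.519.
Correction k=2: B_{4}/4! · (f^{(3)}(45) − f^{(3)}(9)) = −1/720 · (2.19479e-05 − 0.00274348) = 3.77991e-06.
Partial sum through k=2: 118.519.
Correction k=3: B_{6}/6! · (f^{(5)}(45) − f^{(5)}(9)) = 1/30240 · (1.30061e-07 − 0.000406442) = -1.34362e-08.
Partial sum through k=3: 118.519.
Correction k=4: B_{8}/8! · (f^{(7)}(45) − f^{(7)}(9)) = −1/1209600 · (1.92684e-09 − 0.000150534) = 1.24448e-10.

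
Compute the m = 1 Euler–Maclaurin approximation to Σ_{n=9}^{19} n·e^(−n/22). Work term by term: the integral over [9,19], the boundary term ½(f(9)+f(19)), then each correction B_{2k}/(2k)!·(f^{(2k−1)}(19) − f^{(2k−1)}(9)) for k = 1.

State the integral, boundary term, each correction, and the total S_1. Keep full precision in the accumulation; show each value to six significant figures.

S_1 ≈ 79.6810

The integral term ∫_9^19 x·e^(−x/22) dx = 72.7144.
Endpoint term: (f(9) + f(19))/2 = (5.97828 + 8.01090)/2 = 6.99459.
So far: 79.7090.
Correction k=1: B_{2}/2! · (f^{(1)}(19) − f^{(1)}(9)) = 1/12 · (0.0574945 − 0.392514) = -0.0279183.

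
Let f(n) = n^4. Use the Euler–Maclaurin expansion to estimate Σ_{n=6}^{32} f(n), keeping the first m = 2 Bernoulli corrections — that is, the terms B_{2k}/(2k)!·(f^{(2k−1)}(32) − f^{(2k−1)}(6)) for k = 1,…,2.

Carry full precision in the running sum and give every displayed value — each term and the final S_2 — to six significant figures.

S_2 ≈ 7.24512e+06

∫_6^32 x^4 dx evaluates to 6.70933e+06.
½[f(6) + f(32)] = ½[1296.00 + 1.04858e+06] = 524936.
Running total after boundary: 7.23427e+06.
k=1: B_{2}/(2)! × [f^{(1)}(32) − f^{(1)}(6)] = 1/12 × (131072 − 864.000) = 10850.7.
Partial sum through k=1: 7.24512e+06.
k=2: B_{4}/(4)! × [f^{(3)}(32) − f^{(3)}(6)] = −1/720 × (768.000 − 144.000) = -0.866667.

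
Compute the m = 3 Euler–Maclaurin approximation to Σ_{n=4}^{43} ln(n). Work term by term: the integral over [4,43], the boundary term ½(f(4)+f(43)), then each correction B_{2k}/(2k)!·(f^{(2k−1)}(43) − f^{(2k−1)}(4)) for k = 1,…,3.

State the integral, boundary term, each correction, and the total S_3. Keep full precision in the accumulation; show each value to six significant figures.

S_3 ≈ 119.741

∫_4^43 ln(x) dx evaluates to 117.186.
½[f(4) + f(43)] = ½[1.38629 + 3.76120] = 2.57375.
So far: 119.760.
Order-1 term: 1/12 · (0.0232558 − 0.250000) = -0.0188953.
After k=1: 119.741.
Order-2 term: −1/720 · (2.51550e-05 − 0.0312500) = 4.33678e-05.
After k=2: 119.741.
Order-3 term: 1/30240 · (1.63256e-07 − 0.0234375) = -7.75044e-07.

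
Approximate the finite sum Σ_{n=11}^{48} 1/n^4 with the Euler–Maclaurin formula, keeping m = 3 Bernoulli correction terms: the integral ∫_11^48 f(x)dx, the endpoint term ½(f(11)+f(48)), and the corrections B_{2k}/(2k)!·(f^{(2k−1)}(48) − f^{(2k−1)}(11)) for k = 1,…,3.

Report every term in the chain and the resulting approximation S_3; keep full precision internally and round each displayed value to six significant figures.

Integral: ∫_11^48 1/x^4 dx = 0.000247424.
½[f(11) + f(48)] = ½[6.83013e-05 + 1.88380e-07] = 3.42449e-05.
So far: 0.000281669.
Correction k=1: B_{2}/2! · (f^{(1)}(48) − f^{(1)}(11)) = 1/12 · (-1.56983e-08 − (-2.48369e-05)) = 2.06843e-06.
Partial sum through k=1: 0.000283737.
Correction k=2: B_{4}/4! · (f^{(3)}(48) − f^{(3)}(11)) = −1/720 · (-2.04406e-10 − (-6.15790e-06)) = -8.55235e-09.
Partial sum through k=2: 0.000283729.
Correction k=3: B_{6}/6! · (f^{(5)}(48) − f^{(5)}(11)) = 1/30240 · (-4.96819e-12 − (-2.84994e-06)) = 9.42438e-11.

S_3 ≈ 0.000283729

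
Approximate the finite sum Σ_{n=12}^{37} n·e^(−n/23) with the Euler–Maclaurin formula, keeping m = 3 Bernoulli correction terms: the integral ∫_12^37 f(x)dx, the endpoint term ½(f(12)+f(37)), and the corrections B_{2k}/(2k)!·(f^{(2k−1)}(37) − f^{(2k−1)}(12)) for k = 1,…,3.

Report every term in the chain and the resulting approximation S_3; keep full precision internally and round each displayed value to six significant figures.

S_3 ≈ 208.782

∫_12^37 x·e^(−x/23) dx evaluates to 201.552.
Endpoint term: (f(12) + f(37))/2 = (7.12185 + 7.40549)/2 = 7.26367.
So far: 208.816.
Correction k=1: B_{2}/2! · (f^{(1)}(37) − f^{(1)}(12)) = 1/12 · (-0.121830 − 0.283842) = -0.0338059.
Partial sum through k=1: 208.782.
Correction k=2: B_{4}/4! · (f^{(3)}(37) − f^{(3)}(12)) = −1/720 · (0.000526404 − 0.00278037) = 3.13051e-06.
Partial sum through k=2: 208.782.
Correction k=3: B_{6}/6! · (f^{(5)}(37) − f^{(5)}(12)) = 1/30240 · (2.42554e-06 − 9.49751e-06) = -2.33861e-10.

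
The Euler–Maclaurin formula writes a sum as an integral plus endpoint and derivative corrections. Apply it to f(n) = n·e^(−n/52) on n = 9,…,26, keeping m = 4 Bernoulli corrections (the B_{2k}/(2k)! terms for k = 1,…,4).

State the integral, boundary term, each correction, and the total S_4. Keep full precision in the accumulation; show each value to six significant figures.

∫_9^26 x·e^(−x/52) dx evaluates to 207.795.
Boundary: ½(f(9) + f(26)) = ½(7.56966 + 15.7698) = 11.6697.
Integral + boundary = 219.465.
Order-1 term: 1/12 · (0.303265 − 0.695503) = -0.0326864.
Running total after k=1: 219.432.
Order-2 term: −1/720 · (0.000560772 − 0.000879308) = 4.42411e-07.
Running total after k=2: 219.432.
Order-3 term: 1/30240 · (3.73295e-07 − 5.55253e-07) = -6.01713e-12.
Running total after k=3: 219.432.
Order-4 term: −1/1209600 · (1.99410e-10 − 2.90428e-10) = 7.52468e-17.

S_4 ≈ 219.432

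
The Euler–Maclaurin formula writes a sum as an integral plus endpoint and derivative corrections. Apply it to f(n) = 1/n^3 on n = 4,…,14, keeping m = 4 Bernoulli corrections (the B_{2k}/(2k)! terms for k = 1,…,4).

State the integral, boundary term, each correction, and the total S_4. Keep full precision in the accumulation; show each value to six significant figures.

S_4 ≈ 0.0376445

Integral: ∫_4^14 1/x^3 dx = 0.0286990.
Boundary: ½(f(4) + f(14)) = ½(0.0156250 + 0.000364431) = 0.00799472.
Integral + boundary = 0.0366937.
Correction k=1: B_{2}/2! · (f^{(1)}(14) − f^{(1)}(4)) = 1/12 · (-7.80925e-05 − (-0.0117188)) = 0.000970055.
Running total after k=1: 0.0376638.
Correction k=2: B_{4}/4! · (f^{(3)}(14) − f^{(3)}(4)) = −1/720 · (-7.96862e-06 − (-0.0146484)) = -2.03340e-05.
Running total after k=2: 0.0376434.
Correction k=3: B_{6}/6! · (f^{(5)}(14) − f^{(5)}(4)) = 1/30240 · (-1.70756e-06 − (-0.0384521)) = 1.27151e-06.
Running total after k=3: 0.0376447.
Correction k=4: B_{8}/8! · (f^{(7)}(14) − f^{(7)}(4)) = −1/1209600 · (-6.27267e-07 − (-0.173035)) = -1.43051e-07.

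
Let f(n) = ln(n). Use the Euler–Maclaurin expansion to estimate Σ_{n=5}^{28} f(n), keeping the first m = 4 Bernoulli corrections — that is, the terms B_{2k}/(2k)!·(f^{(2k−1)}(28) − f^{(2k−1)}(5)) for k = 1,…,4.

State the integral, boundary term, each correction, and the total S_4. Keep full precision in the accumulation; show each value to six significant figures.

S_4 ≈ 64.7117

Integral: ∫_5^28 ln(x) dx = 62.2545.
Boundary: ½(f(5) + f(28)) = ½(1.60944 + 3.33220) = 2.47082.
Running total after boundary: 64.7254.
Correction k=1: B_{2}/2! · (f^{(1)}(28) − f^{(1)}(5)) = 1/12 · (0.0357143 − 0.200000) = -0.0136905.
Partial sum through k=1: 64.7117.
Correction k=2: B_{4}/4! · (f^{(3)}(28) − f^{(3)}(5)) = −1/720 · (9.11079e-05 − 0.0160000) = 2.20957e-05.
Partial sum through k=2: 64.7117.
Correction k=3: B_{6}/6! · (f^{(5)}(28) − f^{(5)}(5)) = 1/30240 · (1.39451e-06 − 0.00768000) = -2.53922e-07.
Partial sum through k=3: 64.7117.
Correction k=4: B_{8}/8! · (f^{(7)}(28) − f^{(7)}(5)) = −1/1209600 · (5.33613e-08 − 0.00921600) = 7.61900e-09.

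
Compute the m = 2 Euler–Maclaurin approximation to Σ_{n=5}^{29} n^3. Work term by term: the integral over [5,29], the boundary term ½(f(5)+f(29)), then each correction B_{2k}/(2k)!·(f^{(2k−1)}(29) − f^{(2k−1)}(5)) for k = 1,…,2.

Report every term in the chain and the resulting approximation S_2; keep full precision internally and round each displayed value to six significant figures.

S_2 ≈ 189125

The integral term ∫_5^29 x^3 dx = 176664.
Boundary: ½(f(5) + f(29)) = ½(125.000 + 24389.0) = 12257.0.
So far: 188921.
Correction k=1: B_{2}/2! · (f^{(1)}(29) − f^{(1)}(5)) = 1/12 · (2523.00 − 75.0000) = 204.000.
After k=1: 189125.
Correction k=2: B_{4}/4! · (f^{(3)}(29) − f^{(3)}(5)) = −1/720 · (6.00000 − 6.00000) = 0.00000.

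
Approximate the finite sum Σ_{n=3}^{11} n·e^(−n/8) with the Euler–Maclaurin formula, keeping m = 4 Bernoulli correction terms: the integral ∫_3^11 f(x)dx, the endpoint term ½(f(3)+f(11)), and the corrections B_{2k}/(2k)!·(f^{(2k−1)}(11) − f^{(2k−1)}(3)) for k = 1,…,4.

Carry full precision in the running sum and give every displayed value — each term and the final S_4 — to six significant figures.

S_4 ≈ 24.4277

Integral: ∫_3^11 x·e^(−x/8) dx = 22.0498.
Boundary: ½(f(3) + f(11)) = ½(2.06187 + 2.78124) = 2.42155.
Running total after boundary: 24.4714.
Order-1 term: 1/12 · (-0.0948148 − 0.429556) = -0.0436976.
Running total after k=1: 24.4277.
Order-2 term: −1/720 · (0.00641976 − 0.0281896) = 3.02359e-05.
Running total after k=2: 24.4277.
Order-3 term: 1/30240 · (0.000223766 − 0.000776053) = -1.82635e-08.
Running total after k=3: 24.4277.
Order-4 term: −1/1209600 · (5.42535e-06 − 1.73694e-05) = 9.87440e-12.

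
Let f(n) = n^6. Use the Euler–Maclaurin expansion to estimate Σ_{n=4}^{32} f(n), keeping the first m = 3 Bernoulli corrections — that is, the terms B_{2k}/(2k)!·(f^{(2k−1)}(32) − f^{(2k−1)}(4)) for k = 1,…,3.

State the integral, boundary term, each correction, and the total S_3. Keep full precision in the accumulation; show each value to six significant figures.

Integral: ∫_4^32 x^6 dx = 4.90853e+09.
Endpoint term: (f(4) + f(32))/2 = (4096.00 + 1.07374e+09)/2 = 5.36873e+08.
So far: 5.44540e+09.
Correction k=1: B_{2}/2! · (f^{(1)}(32) − f^{(1)}(4)) = 1/12 · (2.01327e+08 − 6144.00) = 1.67767e+07.
Partial sum through k=1: 5.46218e+09.
Correction k=2: B_{4}/4! · (f^{(3)}(32) − f^{(3)}(4)) = −1/720 · (3.93216e+06 − 7680.00) = -5450.67.
Partial sum through k=2: 5.46218e+09.
Correction k=3: B_{6}/6! · (f^{(5)}(32) − f^{(5)}(4)) = 1/30240 · (23040.0 − 2880.00) = 0.666667.

S_3 ≈ 5.46218e+09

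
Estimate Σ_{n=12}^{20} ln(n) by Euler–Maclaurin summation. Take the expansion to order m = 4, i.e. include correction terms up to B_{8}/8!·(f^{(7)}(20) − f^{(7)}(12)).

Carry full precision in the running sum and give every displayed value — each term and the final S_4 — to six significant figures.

S_4 ≈ 24.8333

∫_12^20 ln(x) dx evaluates to 22.0958.
Boundary: ½(f(12) + f(20)) = ½(2.48491 + 2.99573) = 2.74032.
So far: 24.8361.
k=1: B_{2}/(2)! × [f^{(1)}(20) − f^{(1)}(12)] = 1/12 × (0.0500000 − 0.0833333) = -0.00277778.
After k=1: 24.8333.
k=2: B_{4}/(4)! × [f^{(3)}(20) − f^{(3)}(12)] = −1/720 × (0.000250000 − 0.00115741) = 1.26029e-06.
After k=2: 24.8333.
k=3: B_{6}/(6)! × [f^{(5)}(20) − f^{(5)}(12)] = 1/30240 × (7.50000e-06 − 9.64506e-05) = -2.94149e-09.
After k=3: 24.8333.
k=4: B_{8}/(8)! × [f^{(7)}(20) − f^{(7)}(12)] = −1/1209600 × (5.62500e-07 − 2.00939e-05) = 1.61470e-11.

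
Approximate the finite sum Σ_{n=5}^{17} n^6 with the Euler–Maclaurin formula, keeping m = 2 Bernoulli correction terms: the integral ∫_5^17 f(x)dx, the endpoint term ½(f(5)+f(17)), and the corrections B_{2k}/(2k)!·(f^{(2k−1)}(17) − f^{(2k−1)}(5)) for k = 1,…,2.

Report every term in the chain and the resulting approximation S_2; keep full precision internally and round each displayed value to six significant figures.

The integral term ∫_5^17 x^6 dx = 5.86086e+07.
Boundary: ½(f(5) + f(17)) = ½(15625.0 + 2.41376e+07) = 1.20766e+07.
So far: 7.06852e+07.
Order-1 term: 1/12 · (8.51914e+06 − 18750.0) = 708366.
Partial sum through k=1: 7.13936e+07.
Order-2 term: −1/720 · (589560 − 15000.0) = -798.000.

S_2 ≈ 7.13928e+07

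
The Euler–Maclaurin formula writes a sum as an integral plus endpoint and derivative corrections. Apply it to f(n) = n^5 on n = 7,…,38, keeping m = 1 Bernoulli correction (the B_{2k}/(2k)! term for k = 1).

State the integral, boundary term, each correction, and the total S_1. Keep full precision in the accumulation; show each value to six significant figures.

S_1 ≈ 5.42297e+08

∫_7^38 x^5 dx evaluates to 5.01803e+08.
Boundary: ½(f(7) + f(38)) = ½(16807.0 + 7.92352e+07) = 3.96260e+07.
Integral + boundary = 5.41429e+08.
k=1: B_{2}/(2)! × [f^{(1)}(38) − f^{(1)}(7)] = 1/12 × (1.04257e+07 − 12005.0) = 867806.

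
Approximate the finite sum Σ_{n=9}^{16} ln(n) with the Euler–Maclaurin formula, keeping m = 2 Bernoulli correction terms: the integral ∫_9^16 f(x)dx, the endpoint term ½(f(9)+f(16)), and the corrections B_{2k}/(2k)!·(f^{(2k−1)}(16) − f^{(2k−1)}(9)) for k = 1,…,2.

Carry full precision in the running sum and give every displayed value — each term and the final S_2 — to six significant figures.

S_2 ≈ 20.0673

∫_9^16 ln(x) dx evaluates to 17.5864.
Boundary: ½(f(9) + f(16)) = ½(2.19722 + 2.77259) = 2.48491.
So far: 20.0713.
k=1: B_{2}/(2)! × [f^{(1)}(16) − f^{(1)}(9)] = 1/12 × (0.0625000 − 0.111111) = -0.00405093.
After k=1: 20.0673.
k=2: B_{4}/(4)! × [f^{(3)}(16) − f^{(3)}(9)] = −1/720 × (0.000488281 − 0.00274348) = 3.13223e-06.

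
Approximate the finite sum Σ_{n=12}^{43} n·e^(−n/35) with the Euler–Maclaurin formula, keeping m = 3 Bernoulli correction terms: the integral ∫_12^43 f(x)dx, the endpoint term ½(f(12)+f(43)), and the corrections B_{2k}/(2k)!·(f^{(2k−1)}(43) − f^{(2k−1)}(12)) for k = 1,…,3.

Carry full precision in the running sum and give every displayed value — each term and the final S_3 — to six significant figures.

∫_12^43 x·e^(−x/35) dx evaluates to 368.422.
Boundary: ½(f(12) + f(43)) = ½(8.51688 + 12.5865) = 10.5517.
Running total after boundary: 378.974.
Order-1 term: 1/12 · (-0.0669052 − 0.466400) = -0.0444421.
Running total after k=1: 378.929.
Order-2 term: −1/720 · (0.000423278 − 0.00153949) = 1.55030e-06.
Running total after k=2: 378.929.
Order-3 term: 1/30240 · (7.35651e-07 − 2.20265e-06) = -4.85120e-11.

S_3 ≈ 378.929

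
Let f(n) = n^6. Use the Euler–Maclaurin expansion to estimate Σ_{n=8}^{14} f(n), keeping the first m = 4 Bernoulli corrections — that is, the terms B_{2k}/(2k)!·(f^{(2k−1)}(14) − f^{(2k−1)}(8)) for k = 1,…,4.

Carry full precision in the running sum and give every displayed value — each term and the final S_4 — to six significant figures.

Integral: ∫_8^14 x^6 dx = 1.47595e+07.
Endpoint term: (f(8) + f(14))/2 = (262144 + 7.52954e+06)/2 = 3.89584e+06.
Running total after boundary: 1.86553e+07.
k=1: B_{2}/(2)! × [f^{(1)}(14) − f^{(1)}(8)] = 1/12 × (3.22694e+06 − 196608) = 252528.
Partial sum through k=1: 1.89078e+07.
k=2: B_{4}/(4)! × [f^{(3)}(14) − f^{(3)}(8)] = −1/720 × (329280 − 61440.0) = -372.000.
Partial sum through k=2: 1.89075e+07.
k=3: B_{6}/(6)! × [f^{(5)}(14) − f^{(5)}(8)] = 1/30240 × (10080.0 − 5760.00) = 0.142857.
Partial sum through k=3: 1.89075e+07.
k=4: B_{8}/(8)! × [f^{(7)}(14) − f^{(7)}(8)] = −1/1209600 × (0.00000 − 0.00000) = 0.00000.

S_4 ≈ 1.89075e+07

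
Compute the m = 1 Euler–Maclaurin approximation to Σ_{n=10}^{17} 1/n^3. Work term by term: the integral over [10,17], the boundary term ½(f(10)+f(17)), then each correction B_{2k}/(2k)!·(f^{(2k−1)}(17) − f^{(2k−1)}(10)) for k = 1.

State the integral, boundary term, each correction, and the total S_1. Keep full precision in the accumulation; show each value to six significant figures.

Integral: ∫_10^17 1/x^3 dx = 0.00326990.
Endpoint term: (f(10) + f(17))/2 = (0.00100000 + 0.000203542)/2 = 0.000601771.
So far: 0.00387167.
Order-1 term: 1/12 · (-3.59191e-05 − (-0.000300000)) = 2.20067e-05.

S_1 ≈ 0.00389367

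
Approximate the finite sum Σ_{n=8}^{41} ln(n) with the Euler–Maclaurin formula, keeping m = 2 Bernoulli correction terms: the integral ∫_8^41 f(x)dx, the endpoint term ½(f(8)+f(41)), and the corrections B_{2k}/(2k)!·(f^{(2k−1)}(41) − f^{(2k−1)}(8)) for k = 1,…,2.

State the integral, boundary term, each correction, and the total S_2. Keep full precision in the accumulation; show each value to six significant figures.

Integral: ∫_8^41 ln(x) dx = 102.621.
Endpoint term: (f(8) + f(41))/2 = (2.07944 + 3.71357)/2 = 2.89651.
Running total after boundary: 105.517.
Correction k=1: B_{2}/2! · (f^{(1)}(41) − f^{(1)}(8)) = 1/12 · (0.0243902 − 0.125000) = -0.00838415.
After k=1: 105.509.
Correction k=2: B_{4}/4! · (f^{(3)}(41) − f^{(3)}(8)) = −1/720 · (2.90187e-05 − 0.00390625) = 5.38504e-06.

S_2 ≈ 105.509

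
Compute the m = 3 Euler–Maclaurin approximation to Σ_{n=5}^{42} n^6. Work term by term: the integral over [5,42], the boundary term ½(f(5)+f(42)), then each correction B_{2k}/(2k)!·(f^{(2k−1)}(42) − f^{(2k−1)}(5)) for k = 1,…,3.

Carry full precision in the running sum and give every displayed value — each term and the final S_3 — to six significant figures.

S_3 ≈ 3.57440e+10

Integral: ∫_5^42 x^6 dx = 3.29342e+10.
½[f(5) + f(42)] = ½[15625.0 + 5.48903e+09] = 2.74452e+09.
Running total after boundary: 3.56787e+10.
Order-1 term: 1/12 · (7.84147e+08 − 18750.0) = 6.53441e+07.
Partial sum through k=1: 3.57440e+10.
Order-2 term: −1/720 · (8.89056e+06 − 15000.0) = -12327.2.
Partial sum through k=2: 3.57440e+10.
Order-3 term: 1/30240 · (30240.0 − 3600.00) = 0.880952.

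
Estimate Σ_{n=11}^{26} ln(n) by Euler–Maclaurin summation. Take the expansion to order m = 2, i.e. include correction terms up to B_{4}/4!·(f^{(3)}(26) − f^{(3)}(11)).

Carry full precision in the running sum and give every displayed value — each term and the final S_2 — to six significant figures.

Integral: ∫_11^26 ln(x) dx = 43.3337.
Endpoint term: (f(11) + f(26))/2 = (2.39790 + 3.25810)/2 = 2.82800.
Integral + boundary = 46.1617.
Correction k=1: B_{2}/2! · (f^{(1)}(26) − f^{(1)}(11)) = 1/12 · (0.0384615 − 0.0909091) = -0.00437063.
Partial sum through k=1: 46.1573.
Correction k=2: B_{4}/4! · (f^{(3)}(26) − f^{(3)}(11)) = −1/720 · (0.000113792 − 0.00150263) = 1.92894e-06.

S_2 ≈ 46.1573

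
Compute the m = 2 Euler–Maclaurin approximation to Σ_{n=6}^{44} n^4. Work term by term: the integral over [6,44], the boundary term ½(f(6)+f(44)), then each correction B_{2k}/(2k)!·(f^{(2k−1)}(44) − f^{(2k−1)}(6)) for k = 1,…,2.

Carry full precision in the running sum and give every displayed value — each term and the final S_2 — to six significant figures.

S_2 ≈ 3.48847e+07

Integral: ∫_6^44 x^4 dx = 3.29817e+07.
½[f(6) + f(44)] = ½[1296.00 + 3.74810e+06] = 1.87470e+06.
So far: 3.48564e+07.
k=1: B_{2}/(2)! × [f^{(1)}(44) − f^{(1)}(6)] = 1/12 × (340736 − 864.000) = 28322.7.
Running total after k=1: 3.48847e+07.
k=2: B_{4}/(4)! × [f^{(3)}(44) − f^{(3)}(6)] = −1/720 × (1056.00 − 144.000) = -1.26667.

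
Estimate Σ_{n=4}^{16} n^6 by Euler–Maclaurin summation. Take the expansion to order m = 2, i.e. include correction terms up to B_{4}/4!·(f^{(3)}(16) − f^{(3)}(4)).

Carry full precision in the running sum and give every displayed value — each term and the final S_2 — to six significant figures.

The integral term ∫_4^16 x^6 dx = 3.83456e+07.
½[f(4) + f(16)] = ½[4096.00 + 1.67772e+07] = 8.39066e+06.
Integral + boundary = 4.67362e+07.
Correction k=1: B_{2}/2! · (f^{(1)}(16) − f^{(1)}(4)) = 1/12 · (6.29146e+06 − 6144.00) = 523776.
Running total after k=1: 4.72600e+07.
Correction k=2: B_{4}/4! · (f^{(3)}(16) − f^{(3)}(4)) = −1/720 · (491520 − 7680.00) = -672.000.

S_2 ≈ 4.72593e+07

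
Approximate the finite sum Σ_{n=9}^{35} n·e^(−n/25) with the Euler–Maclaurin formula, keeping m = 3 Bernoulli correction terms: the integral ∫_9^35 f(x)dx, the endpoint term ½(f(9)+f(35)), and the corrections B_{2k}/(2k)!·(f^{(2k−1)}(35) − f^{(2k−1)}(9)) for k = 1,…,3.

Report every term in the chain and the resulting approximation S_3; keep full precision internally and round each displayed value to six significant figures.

Integral: ∫_9^35 x·e^(−x/25) dx = 223.129.
Endpoint term: (f(9) + f(35))/2 = (6.27909 + 8.63089)/2 = 7.45499.
Integral + boundary = 230.584.
k=1: B_{2}/(2)! × [f^{(1)}(35) − f^{(1)}(9)] = 1/12 × (-0.0986388 − 0.446513) = -0.0454293.
After k=1: 230.539.
k=2: B_{4}/(4)! × [f^{(3)}(35) − f^{(3)}(9)] = −1/720 × (0.000631288 − 0.00294698) = 3.21625e-06.
After k=2: 230.539.
k=3: B_{6}/(6)! × [f^{(5)}(35) − f^{(5)}(9)] = 1/30240 × (2.27264e-06 − 8.28728e-06) = -1.98897e-10.

S_3 ≈ 230.539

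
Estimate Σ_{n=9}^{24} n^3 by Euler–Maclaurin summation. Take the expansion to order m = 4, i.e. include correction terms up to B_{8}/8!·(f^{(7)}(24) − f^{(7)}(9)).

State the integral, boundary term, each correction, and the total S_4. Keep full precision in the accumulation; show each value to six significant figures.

The integral term ∫_9^24 x^3 dx = 81303.8.
½[f(9) + f(24)] = ½[729.000 + 13824.0] = 7276.50.
Running total after boundary: 88580.2.
Order-1 term: 1/12 · (1728.00 − 243.000) = 123.750.
Running total after k=1: 88704.0.
Order-2 term: −1/720 · (6.00000 − 6.00000) = 0.00000.
Running total after k=2: 88704.0.
Order-3 term: 1/30240 · (0.00000 − 0.00000) = 0.00000.
Running total after k=3: 88704.0.
Order-4 term: −1/1209600 · (0.00000 − 0.00000) = 0.00000.

S_4 ≈ 88704.0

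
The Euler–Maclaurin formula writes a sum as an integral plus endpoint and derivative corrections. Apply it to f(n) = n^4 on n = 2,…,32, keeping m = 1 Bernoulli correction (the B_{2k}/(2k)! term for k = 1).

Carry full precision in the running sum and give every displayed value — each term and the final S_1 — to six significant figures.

S_1 ≈ 7.24610e+06

Integral: ∫_2^32 x^4 dx = 6.71088e+06.
Endpoint term: (f(2) + f(32))/2 = (16.0000 + 1.04858e+06)/2 = 524296.
Integral + boundary = 7.23518e+06.
Correction k=1: B_{2}/2! · (f^{(1)}(32) − f^{(1)}(2)) = 1/12 · (131072 − 32.0000) = 10920.0.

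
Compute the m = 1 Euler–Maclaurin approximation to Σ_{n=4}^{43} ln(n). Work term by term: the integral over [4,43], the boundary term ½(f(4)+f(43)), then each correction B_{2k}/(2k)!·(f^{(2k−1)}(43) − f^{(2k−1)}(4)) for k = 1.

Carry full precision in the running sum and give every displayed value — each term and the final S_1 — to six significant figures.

S_1 ≈ 119.741

∫_4^43 ln(x) dx evaluates to 117.186.
½[f(4) + f(43)] = ½[1.38629 + 3.76120] = 2.57375.
Running total after boundary: 119.760.
Order-1 term: 1/12 · (0.0232558 − 0.250000) = -0.0188953.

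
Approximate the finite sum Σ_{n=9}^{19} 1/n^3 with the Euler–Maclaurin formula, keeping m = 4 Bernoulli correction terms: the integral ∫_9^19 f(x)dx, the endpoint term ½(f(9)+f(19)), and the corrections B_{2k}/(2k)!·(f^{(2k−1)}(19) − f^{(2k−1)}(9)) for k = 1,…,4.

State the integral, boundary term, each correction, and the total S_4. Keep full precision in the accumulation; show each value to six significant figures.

S_4 ≈ 0.00558260

Integral: ∫_9^19 1/x^3 dx = 0.00478780.
½[f(9) + f(19)] = ½[0.00137174 + 0.000145794] = 0.000758768.
Running total after boundary: 0.00554657.
Order-1 term: 1/12 · (-2.30201e-05 − (-0.000457247)) = 3.61856e-05.
Running total after k=1: 0.00558275.
Order-2 term: −1/720 · (-1.27535e-06 − (-0.000112901)) = -1.55035e-07.
Running total after k=2: 0.00558260.
Order-3 term: 1/30240 · (-1.48379e-07 − (-5.85410e-05)) = 1.93097e-09.
Running total after k=3: 0.00558260.
Order-4 term: −1/1209600 · (-2.95935e-08 − (-5.20365e-05)) = -4.29951e-11.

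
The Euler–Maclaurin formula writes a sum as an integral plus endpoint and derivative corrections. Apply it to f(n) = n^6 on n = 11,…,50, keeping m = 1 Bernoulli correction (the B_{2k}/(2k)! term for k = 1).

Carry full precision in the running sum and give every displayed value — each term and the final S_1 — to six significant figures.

The integral term ∫_11^50 x^6 dx = 1.11604e+11.
½[f(11) + f(50)] = ½[1.77156e+06 + 1.56250e+10] = 7.81339e+09.
Running total after boundary: 1.19418e+11.
k=1: B_{2}/(2)! × [f^{(1)}(50) − f^{(1)}(11)] = 1/12 × (1.87500e+09 − 966306) = 1.56169e+08.

S_1 ≈ 1.19574e+11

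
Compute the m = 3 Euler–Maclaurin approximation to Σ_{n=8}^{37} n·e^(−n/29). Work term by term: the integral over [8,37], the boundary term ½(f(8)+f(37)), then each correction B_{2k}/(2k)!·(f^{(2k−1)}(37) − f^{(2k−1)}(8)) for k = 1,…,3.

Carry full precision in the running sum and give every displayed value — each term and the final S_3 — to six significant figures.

S_3 ≈ 288.097

The integral term ∫_8^37 x·e^(−x/29) dx = 279.949.
Boundary: ½(f(8) + f(37)) = ½(6.07134 + 10.3300) = 8.20069.
So far: 288.149.
Correction k=1: B_{2}/2! · (f^{(1)}(37) − f^{(1)}(8)) = 1/12 · (-0.0770180 − 0.549561) = -0.0522149.
Partial sum through k=1: 288.097.
Correction k=2: B_{4}/4! · (f^{(3)}(37) − f^{(3)}(8)) = −1/720 · (0.000572369 − 0.00245826) = 2.61929e-06.
Partial sum through k=2: 288.097.
Correction k=3: B_{6}/6! · (f^{(5)}(37) − f^{(5)}(8)) = 1/30240 · (1.47006e-06 − 5.06903e-06) = -1.19014e-10.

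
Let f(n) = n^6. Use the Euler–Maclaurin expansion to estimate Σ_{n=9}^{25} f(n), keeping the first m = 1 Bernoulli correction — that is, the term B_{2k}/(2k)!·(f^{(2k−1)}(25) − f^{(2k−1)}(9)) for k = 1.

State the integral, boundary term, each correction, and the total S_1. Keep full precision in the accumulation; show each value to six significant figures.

S_1 ≈ 9.98437e+08

Integral: ∫_9^25 x^6 dx = 8.71248e+08.
Boundary: ½(f(9) + f(25)) = ½(531441 + 2.44141e+08) = 1.22336e+08.
So far: 9.93584e+08.
Correction k=1: B_{2}/2! · (f^{(1)}(25) − f^{(1)}(9)) = 1/12 · (5.85938e+07 − 354294) = 4.85329e+06.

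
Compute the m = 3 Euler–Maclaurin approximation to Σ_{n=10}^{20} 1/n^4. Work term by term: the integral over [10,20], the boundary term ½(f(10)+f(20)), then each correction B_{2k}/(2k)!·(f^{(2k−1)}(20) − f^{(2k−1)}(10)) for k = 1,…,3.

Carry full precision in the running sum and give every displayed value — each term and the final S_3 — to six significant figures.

Integral: ∫_10^20 1/x^4 dx = 0.000291667.
½[f(10) + f(20)] = ½[0.000100000 + 6.25000e-06] = 5.31250e-05.
Running total after boundary: 0.000344792.
Order-1 term: 1/12 · (-1.25000e-06 − (-4.00000e-05)) = 3.22917e-06.
Partial sum through k=1: 0.000348021.
Order-2 term: −1/720 · (-9.37500e-08 − (-1.20000e-05)) = -1.65365e-08.
Partial sum through k=2: 0.000348004.
Order-3 term: 1/30240 · (-1.31250e-08 − (-6.72000e-06)) = 2.21788e-10.

S_3 ≈ 0.000348005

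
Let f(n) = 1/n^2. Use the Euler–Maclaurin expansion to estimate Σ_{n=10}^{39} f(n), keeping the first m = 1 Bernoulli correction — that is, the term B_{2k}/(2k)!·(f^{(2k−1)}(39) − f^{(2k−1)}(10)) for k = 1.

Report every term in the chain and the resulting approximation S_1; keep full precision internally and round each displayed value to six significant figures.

S_1 ≈ 0.0798516

∫_10^39 1/x^2 dx evaluates to 0.0743590.
Endpoint term: (f(10) + f(39))/2 = (0.0100000 + 0.000657462)/2 = 0.00532873.
So far: 0.0796877.
k=1: B_{2}/(2)! × [f^{(1)}(39) − f^{(1)}(10)] = 1/12 × (-3.37160e-05 − (-0.00200000)) = 0.000163857.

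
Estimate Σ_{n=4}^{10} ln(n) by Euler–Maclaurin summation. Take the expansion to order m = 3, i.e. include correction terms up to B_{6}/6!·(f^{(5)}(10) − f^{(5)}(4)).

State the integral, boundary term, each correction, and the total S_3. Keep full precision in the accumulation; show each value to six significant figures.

S_3 ≈ 13.3127

Integral: ∫_4^10 ln(x) dx = 11.4807.
Endpoint term: (f(4) + f(10))/2 = (1.38629 + 2.30259)/2 = 1.84444.
So far: 13.3251.
Order-1 term: 1/12 · (0.100000 − 0.250000) = -0.0125000.
Partial sum through k=1: 13.3126.
Order-2 term: −1/720 · (0.00200000 − 0.0312500) = 4.06250e-05.
Partial sum through k=2: 13.3127.
Order-3 term: 1/30240 · (0.000240000 − 0.0234375) = -7.67113e-07.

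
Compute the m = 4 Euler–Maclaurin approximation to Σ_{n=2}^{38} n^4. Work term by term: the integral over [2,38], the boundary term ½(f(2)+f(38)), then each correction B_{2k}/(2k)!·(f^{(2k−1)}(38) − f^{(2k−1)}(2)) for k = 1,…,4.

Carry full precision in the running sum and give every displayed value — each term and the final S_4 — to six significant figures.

Integral: ∫_2^38 x^4 dx = 1.58470e+07.
Boundary: ½(f(2) + f(38)) = ½(16.0000 + 2.08514e+06) = 1.04258e+06.
Integral + boundary = 1.68896e+07.
Order-1 term: 1/12 · (219488 − 32.0000) = 18288.0.
After k=1: 1.69079e+07.
Order-2 term: −1/720 · (912.000 − 48.0000) = -1.20000.
After k=2: 1.69079e+07.
Order-3 term: 1/30240 · (0.00000 − 0.00000) = 0.00000.
After k=3: 1.69079e+07.
Order-4 term: −1/1209600 · (0.00000 − 0.00000) = 0.00000.

S_4 ≈ 1.69079e+07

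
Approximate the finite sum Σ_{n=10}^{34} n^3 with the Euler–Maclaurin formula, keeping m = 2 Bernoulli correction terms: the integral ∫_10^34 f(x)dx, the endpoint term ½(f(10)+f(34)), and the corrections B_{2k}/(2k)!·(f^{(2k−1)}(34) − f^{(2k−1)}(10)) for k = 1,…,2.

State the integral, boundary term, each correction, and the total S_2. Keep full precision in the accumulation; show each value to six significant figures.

Integral: ∫_10^34 x^3 dx = 331584.
½[f(10) + f(34)] = ½[1000.00 + 39304.0] = 20152.0.
Running total after boundary: 351736.
Order-1 term: 1/12 · (3468.00 − 300.000) = 264.000.
After k=1: 352000.
Order-2 term: −1/720 · (6.00000 − 6.00000) = 0.00000.

S_2 ≈ 352000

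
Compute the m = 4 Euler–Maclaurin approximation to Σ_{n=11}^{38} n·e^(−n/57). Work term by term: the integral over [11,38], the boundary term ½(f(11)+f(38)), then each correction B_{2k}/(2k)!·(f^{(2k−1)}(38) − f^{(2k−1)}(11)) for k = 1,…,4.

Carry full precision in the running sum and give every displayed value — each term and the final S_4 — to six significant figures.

S_4 ≈ 429.843

∫_11^38 x·e^(−x/57) dx evaluates to 415.594.
Boundary: ½(f(11) + f(38)) = ½(9.06946 + 19.5099) = 14.2897.
Running total after boundary: 429.884.
Order-1 term: 1/12 · (0.171139 − 0.665383) = -0.0411870.
Partial sum through k=1: 429.843.
Order-2 term: −1/720 · (0.000368721 − 0.000712335) = 4.77242e-07.
Partial sum through k=2: 429.843.
Order-3 term: 1/30240 · (2.10762e-07 − 3.75461e-07) = -5.44639e-12.
Partial sum through k=3: 429.843.
Order-4 term: −1/1209600 · (9.48099e-11 − 1.63643e-10) = 5.69054e-17.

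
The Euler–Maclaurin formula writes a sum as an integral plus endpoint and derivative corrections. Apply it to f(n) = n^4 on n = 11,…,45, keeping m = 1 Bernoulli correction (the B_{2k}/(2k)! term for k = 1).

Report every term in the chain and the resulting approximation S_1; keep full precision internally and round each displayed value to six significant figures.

∫_11^45 x^4 dx evaluates to 3.68734e+07.
Endpoint term: (f(11) + f(45))/2 = (14641.0 + 4.10062e+06)/2 = 2.05763e+06.
Running total after boundary: 3.89310e+07.
Correction k=1: B_{2}/2! · (f^{(1)}(45) − f^{(1)}(11)) = 1/12 · (364500 − 5324.00) = 29931.3.

S_1 ≈ 3.89610e+07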